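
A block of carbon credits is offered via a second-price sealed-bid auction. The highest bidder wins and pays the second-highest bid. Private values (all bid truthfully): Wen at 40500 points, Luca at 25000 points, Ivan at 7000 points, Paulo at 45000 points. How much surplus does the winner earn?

4500 points

Ordered from highest: Paulo 45000 points; Wen 40500 points; Luca 25000 points; Ivan 7000 points.
Paulo wins with the top bid and pays the second-highest, 40500 points.
Surplus = 45000 points − 40500 points = 4500 points.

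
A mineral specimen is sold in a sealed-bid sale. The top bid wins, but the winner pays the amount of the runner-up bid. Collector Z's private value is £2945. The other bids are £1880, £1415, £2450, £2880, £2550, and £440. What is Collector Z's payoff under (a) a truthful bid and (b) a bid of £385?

The highest competing bid is £2880.
Bidding truthfully at £2945: Collector Z has the top bid, wins, and pays the second-highest bid £2880. Payoff = £2945 − £2880 = £65.
Bidding £385: the top bid is £2880 (a rival), so Collector Z loses. Payoff = £0.
This is the dominant-strategy logic: truthful bidding weakly beats any alternative.

(a) £65  (b) £0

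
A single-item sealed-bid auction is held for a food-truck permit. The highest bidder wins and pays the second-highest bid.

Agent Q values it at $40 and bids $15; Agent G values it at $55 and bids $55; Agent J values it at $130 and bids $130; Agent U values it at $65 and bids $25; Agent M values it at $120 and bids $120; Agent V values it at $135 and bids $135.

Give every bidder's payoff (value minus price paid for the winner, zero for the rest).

Payoffs: Agent Q $0, Agent G $0, Agent J $0, Agent U $0, Agent M $0, Agent V $5.

Sorted high to low: Agent V $135 > Agent J $130 > Agent M $120 > Agent G $55 > Agent U $25 > Agent Q $15.
Agent V has the top bid and wins; the price is the second-highest bid, $130.
Agent V's payoff = $135 − $130 = $5. All other bidders lose, so their payoff is 0.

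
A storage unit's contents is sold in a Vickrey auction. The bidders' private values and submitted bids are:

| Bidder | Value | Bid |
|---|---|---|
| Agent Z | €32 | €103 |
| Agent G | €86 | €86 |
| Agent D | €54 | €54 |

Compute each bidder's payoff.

Bids in descending order: Agent Z €103; Agent G €86; Agent D €54.
Agent Z has the top bid and wins; the price is the second-highest bid, €86.
Agent Z's payoff = €32 − €86 = -€54. All other bidders lose, so their payoff is 0.

Payoffs: Agent Z -€54, Agent G €0, Agent D €0.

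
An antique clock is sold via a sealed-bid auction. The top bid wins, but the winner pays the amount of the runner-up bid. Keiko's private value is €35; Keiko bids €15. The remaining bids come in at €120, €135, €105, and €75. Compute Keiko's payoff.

Keiko's payoff: €0.

Highest competing bid: €135.
Keiko's bid €15 is not the highest, so Keiko loses, pays nothing, and earns zero payoff.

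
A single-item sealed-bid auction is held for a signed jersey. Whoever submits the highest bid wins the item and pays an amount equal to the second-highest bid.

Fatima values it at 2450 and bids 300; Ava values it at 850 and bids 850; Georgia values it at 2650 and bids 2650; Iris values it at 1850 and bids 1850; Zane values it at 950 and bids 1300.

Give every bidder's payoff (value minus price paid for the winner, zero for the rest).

Sorted high to low: Georgia 2650 > Iris 1850 > Zane 1300 > Ava 850 > Fatima 300.
Georgia has the top bid and wins; the price is the second-highest bid, 1850.
Georgia's payoff = 2650 − 1850 = 800. All other bidders lose, so their payoff is 0.

Payoffs: Fatima 0, Ava 0, Georgia 800, Iris 0, Zane 0.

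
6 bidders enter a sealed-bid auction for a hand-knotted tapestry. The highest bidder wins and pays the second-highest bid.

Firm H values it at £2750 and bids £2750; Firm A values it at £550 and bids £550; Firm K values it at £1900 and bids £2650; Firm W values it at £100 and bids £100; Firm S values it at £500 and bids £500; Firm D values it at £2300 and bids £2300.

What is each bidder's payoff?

Ranking the bids: Firm H £2750, then Firm K £2650, then Firm D £2300, then Firm A £550, then Firm S £500, then Firm W £100.
Firm H has the top bid and wins; the price is the second-highest bid, £2650.
Firm H's payoff = £2750 − £2650 = £100. All other bidders lose, so their payoff is 0.

Payoffs: Firm H £100, Firm A £0, Firm K £0, Firm W £0, Firm S £0, Firm D £0.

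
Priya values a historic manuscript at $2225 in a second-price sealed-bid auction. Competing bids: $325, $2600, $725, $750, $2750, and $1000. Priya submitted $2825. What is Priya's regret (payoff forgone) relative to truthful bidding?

Payoff forgone: $525.

The highest competing bid is $2750.
Bidding truthfully at $2225: the top bid is $2750 (a rival), so Priya loses. Payoff = $0.
Bidding $2825: Priya has the top bid, wins, and pays the second-highest bid $2750. Payoff = $2225 − $2750 = -$525.
Regret = truthful payoff − actual payoff = $0 − -$525 = $525.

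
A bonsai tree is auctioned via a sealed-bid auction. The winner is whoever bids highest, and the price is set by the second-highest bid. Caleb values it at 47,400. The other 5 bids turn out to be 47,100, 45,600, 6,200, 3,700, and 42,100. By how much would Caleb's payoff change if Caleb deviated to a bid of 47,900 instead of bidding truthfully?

Payoff change: 0.

The highest competing bid is 47,100.
Bidding truthfully at 47,400: Caleb has the top bid, wins, and pays the second-highest bid 47,100. Payoff = 47,400 − 47,100 = 300.
Bidding 47,900: Caleb has the top bid, wins, and pays the second-highest bid 47,100. Payoff = 47,400 − 47,100 = 300.
Change = 300 − 300 = 0.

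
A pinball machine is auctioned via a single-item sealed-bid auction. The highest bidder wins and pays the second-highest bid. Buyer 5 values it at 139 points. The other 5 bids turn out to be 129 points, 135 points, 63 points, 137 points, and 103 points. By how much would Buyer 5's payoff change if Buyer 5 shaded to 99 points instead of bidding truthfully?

Change in payoff: -2 points.

The highest competing bid is 137 points.
Bidding truthfully at 139 points: Buyer 5 has the top bid, wins, and pays the second-highest bid 137 points. Payoff = 139 points − 137 points = 2 points.
Bidding 99 points: the top bid is 137 points (a rival), so Buyer 5 loses. Payoff = 0 points.
Change = 0 points − 2 points = -2 points.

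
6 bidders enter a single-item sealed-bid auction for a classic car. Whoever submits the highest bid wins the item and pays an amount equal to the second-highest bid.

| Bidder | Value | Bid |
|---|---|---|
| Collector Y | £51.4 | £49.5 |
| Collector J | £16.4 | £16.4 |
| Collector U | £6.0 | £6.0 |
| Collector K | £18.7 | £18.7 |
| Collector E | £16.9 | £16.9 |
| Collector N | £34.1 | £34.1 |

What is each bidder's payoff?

Ordered from highest: Collector Y £49.5 > Collector N £34.1 > Collector K £18.7 > Collector E £16.9 > Collector J £16.4 > Collector U £6.0.
Collector Y has the top bid and wins; the price is the second-highest bid, £34.1.
Collector Y's payoff = £51.4 − £34.1 = £17.3. All other bidders lose, so their payoff is 0.

Collector Y £17.3, Collector J £0.0, Collector U £0.0, Collector K £0.0, Collector E £0.0, Collector N £0.0.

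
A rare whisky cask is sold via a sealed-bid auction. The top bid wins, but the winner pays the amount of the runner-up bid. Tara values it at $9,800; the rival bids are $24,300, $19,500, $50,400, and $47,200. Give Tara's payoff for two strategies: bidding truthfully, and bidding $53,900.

The highest competing bid is $50,400.
Bidding truthfully at $9,800: the top bid is $50,400 (a rival), so Tara loses. Payoff = $0.
Bidding $53,900: Tara has the top bid, wins, and pays the second-highest bid $50,400. Payoff = $9,800 − $50,400 = -$40,600.

Truthful: $0; alternative: -$40,600.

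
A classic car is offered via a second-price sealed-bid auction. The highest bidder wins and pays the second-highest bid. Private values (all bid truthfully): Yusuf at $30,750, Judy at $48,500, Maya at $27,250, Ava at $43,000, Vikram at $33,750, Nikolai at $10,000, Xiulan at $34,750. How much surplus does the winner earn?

Bids in descending order: Judy $48,500; Ava $43,000; Xiulan $34,750; Vikram $33,750; Yusuf $30,750; Maya $27,250; Nikolai $10,000.
Judy wins with the top bid and pays the second-highest, $43,000.
Surplus = $48,500 − $43,000 = $5,500.

$5,500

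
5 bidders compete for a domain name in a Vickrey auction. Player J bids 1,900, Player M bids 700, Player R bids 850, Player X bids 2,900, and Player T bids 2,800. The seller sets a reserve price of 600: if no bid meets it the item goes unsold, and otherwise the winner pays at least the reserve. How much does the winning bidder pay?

Ranking the bids: Player X 2,900, then Player T 2,800, then Player J 1,900, then Player R 850, then Player M 700.
Player X has the highest bid, so Player X wins.
The second-highest bid is 2,800, which exceeds the reserve, so that sets the price.

Price paid: 2,800.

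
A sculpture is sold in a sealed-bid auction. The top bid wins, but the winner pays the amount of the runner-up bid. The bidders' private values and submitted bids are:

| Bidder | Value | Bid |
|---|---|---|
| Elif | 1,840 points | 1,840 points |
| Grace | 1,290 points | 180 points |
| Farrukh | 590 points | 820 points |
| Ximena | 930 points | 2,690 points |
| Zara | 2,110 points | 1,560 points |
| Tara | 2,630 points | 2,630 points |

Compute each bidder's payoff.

Ranking the bids: Ximena 2,690 points; Tara 2,630 points; Elif 1,840 points; Zara 1,560 points; Farrukh 820 points; Grace 180 points.
Ximena has the top bid and wins; the price is the second-highest bid, 2,630 points.
Ximena's payoff = 930 points − 2,630 points = -1,700 points. All other bidders lose, so their payoff is 0.

Payoffs: Elif 0 points, Grace 0 points, Farrukh 0 points, Ximena -1,700 points, Zara 0 points, Tara 0 points.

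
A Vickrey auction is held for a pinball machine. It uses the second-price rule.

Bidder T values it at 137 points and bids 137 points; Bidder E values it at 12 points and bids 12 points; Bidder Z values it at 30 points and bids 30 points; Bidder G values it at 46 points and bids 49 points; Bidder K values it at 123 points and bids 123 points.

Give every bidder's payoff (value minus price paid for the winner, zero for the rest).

Payoffs: Bidder T 14 points, Bidder E 0 points, Bidder Z 0 points, Bidder G 0 points, Bidder K 0 points.

Sorted high to low: Bidder T 137 points, then Bidder K 123 points, then Bidder G 49 points, then Bidder Z 30 points, then Bidder E 12 points.
Bidder T has the top bid and wins; the price is the second-highest bid, 123 points.
Bidder T's payoff = 137 points − 123 points = 14 points. All other bidders lose, so their payoff is 0.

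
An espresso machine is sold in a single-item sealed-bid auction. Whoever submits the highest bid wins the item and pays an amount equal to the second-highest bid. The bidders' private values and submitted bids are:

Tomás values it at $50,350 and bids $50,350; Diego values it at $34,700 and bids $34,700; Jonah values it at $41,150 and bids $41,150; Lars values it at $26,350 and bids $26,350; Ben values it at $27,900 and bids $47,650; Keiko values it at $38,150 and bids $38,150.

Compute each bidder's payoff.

Tomás $2,700, Diego $0, Jonah $0, Lars $0, Ben $0, Keiko $0.

Ordered from highest: Tomás $50,350; Ben $47,650; Jonah $41,150; Keiko $38,150; Diego $34,700; Lars $26,350.
Tomás has the top bid and wins; the price is the second-highest bid, $47,650.
Tomás's payoff = $50,350 − $47,650 = $2,700. All other bidders lose, so their payoff is 0.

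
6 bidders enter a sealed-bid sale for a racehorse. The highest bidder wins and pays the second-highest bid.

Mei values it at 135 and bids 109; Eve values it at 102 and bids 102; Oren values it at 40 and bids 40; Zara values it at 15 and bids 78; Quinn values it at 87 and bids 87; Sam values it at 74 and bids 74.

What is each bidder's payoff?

Sorted high to low: Mei 109; Eve 102; Quinn 87; Zara 78; Sam 74; Oren 40.
Mei has the top bid and wins; the price is the second-highest bid, 102.
Mei's payoff = 135 − 102 = 33. All other bidders lose, so their payoff is 0.

Mei 33, Eve 0, Oren 0, Zara 0, Quinn 0, Sam 0.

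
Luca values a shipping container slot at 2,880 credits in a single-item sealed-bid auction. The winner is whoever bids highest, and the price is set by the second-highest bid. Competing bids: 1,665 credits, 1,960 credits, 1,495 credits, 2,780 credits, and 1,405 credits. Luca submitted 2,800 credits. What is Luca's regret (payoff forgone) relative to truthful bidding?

Payoff forgone: 0 credits.

The highest competing bid is 2,780 credits.
Bidding truthfully at 2,880 credits: Luca has the top bid, wins, and pays the second-highest bid 2,780 credits. Payoff = 2,880 credits − 2,780 credits = 100 credits.
Bidding 2,800 credits: Luca has the top bid, wins, and pays the second-highest bid 2,780 credits. Payoff = 2,880 credits − 2,780 credits = 100 credits.
Regret = truthful payoff − actual payoff = 100 credits − 100 credits = 0 credits.
The bid only affects whether you win, not the price — here both bids land on the same side of the top rival bid, so the deviation is payoff-neutral.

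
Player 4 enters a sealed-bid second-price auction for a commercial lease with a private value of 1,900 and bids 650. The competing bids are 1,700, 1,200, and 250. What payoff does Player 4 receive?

Highest competing bid: 1,700.
Player 4's bid 650 is not the highest, so Player 4 loses, pays nothing, and earns zero payoff.

The bidder's payoff: 0.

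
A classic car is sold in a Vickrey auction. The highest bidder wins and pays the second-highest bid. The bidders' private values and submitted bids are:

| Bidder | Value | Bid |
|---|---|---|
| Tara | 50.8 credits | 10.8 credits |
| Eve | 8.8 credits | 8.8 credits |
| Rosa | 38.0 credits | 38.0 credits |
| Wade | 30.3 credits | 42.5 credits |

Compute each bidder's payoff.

Ranking the bids: Wade 42.5 credits; Rosa 38.0 credits; Tara 10.8 credits; Eve 8.8 credits.
Wade has the top bid and wins; the price is the second-highest bid, 38.0 credits.
Wade's payoff = 30.3 credits − 38.0 credits = -7.7 credits. All other bidders lose, so their payoff is 0.

Tara 0.0 credits, Eve 0.0 credits, Rosa 0.0 credits, Wade -7.7 credits.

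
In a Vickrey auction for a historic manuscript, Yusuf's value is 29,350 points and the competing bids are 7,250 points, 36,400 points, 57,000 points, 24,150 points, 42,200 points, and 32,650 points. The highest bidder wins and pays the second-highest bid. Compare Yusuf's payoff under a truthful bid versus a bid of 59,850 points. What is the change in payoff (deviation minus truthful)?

Payoff change: -27,650 points.

The highest competing bid is 57,000 points.
Bidding truthfully at 29,350 points: the top bid is 57,000 points (a rival), so Yusuf loses. Payoff = 0 points.
Bidding 59,850 points: Yusuf has the top bid, wins, and pays the second-highest bid 57,000 points. Payoff = 29,350 points − 57,000 points = -27,650 points.
Change = -27,650 points − 0 points = -27,650 points.
This is the dominant-strategy logic: truthful bidding weakly beats any alternative.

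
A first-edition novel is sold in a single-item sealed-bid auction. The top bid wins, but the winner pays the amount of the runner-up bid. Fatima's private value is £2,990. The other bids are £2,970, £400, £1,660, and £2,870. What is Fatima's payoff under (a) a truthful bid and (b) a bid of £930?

(a) £20  (b) £0

The highest competing bid is £2,970.
Bidding truthfully at £2,990: Fatima has the top bid, wins, and pays the second-highest bid £2,970. Payoff = £2,990 − £2,970 = £20.
Bidding £930: the top bid is £2,970 (a rival), so Fatima loses. Payoff = £0.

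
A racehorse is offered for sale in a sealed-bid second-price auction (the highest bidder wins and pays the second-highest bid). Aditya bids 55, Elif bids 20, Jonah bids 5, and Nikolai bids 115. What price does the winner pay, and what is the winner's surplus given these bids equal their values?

Ranking the bids: Nikolai 115; Aditya 55; Elif 20; Jonah 5.
Nikolai is the highest bidder, so Nikolai wins.
Under the second-price rule, the price is the second-highest bid: 55.
Surplus = 115 − 55 = 60.

Price 55; surplus 60.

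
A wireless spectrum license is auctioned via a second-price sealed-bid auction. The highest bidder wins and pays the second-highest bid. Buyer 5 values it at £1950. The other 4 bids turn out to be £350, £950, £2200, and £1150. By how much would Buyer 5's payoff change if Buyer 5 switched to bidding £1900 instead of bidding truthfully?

The highest competing bid is £2200.
Bidding truthfully at £1950: the top bid is £2200 (a rival), so Buyer 5 loses. Payoff = £0.
Bidding £1900: the top bid is £2200 (a rival), so Buyer 5 loses. Payoff = £0.
Change = £0 − £0 = £0.

Change in payoff: £0.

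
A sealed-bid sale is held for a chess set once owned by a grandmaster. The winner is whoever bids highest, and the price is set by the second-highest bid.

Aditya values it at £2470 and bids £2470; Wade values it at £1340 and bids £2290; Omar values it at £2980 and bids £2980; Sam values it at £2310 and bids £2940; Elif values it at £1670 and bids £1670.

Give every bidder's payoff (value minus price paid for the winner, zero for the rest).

Payoffs: Aditya £0, Wade £0, Omar £40, Sam £0, Elif £0.

Ordered from highest: Omar £2980 > Sam £2940 > Aditya £2470 > Wade £2290 > Elif £1670.
Omar has the top bid and wins; the price is the second-highest bid, £2940.
Omar's payoff = £2980 − £2940 = £40. All other bidders lose, so their payoff is 0.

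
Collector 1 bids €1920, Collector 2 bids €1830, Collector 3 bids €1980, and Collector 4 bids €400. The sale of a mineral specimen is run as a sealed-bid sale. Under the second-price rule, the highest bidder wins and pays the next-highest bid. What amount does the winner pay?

€1920

Sorted high to low: Collector 3 €1980, then Collector 1 €1920, then Collector 2 €1830, then Collector 4 €400.
Collector 3 has the highest bid, so Collector 3 wins.
The second-highest bid is €1920, so that is what Collector 3 pays.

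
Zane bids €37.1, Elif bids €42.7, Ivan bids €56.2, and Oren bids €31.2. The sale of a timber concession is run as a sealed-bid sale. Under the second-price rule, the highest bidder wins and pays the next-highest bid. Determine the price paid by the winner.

The winner pays €42.7.

Ranking the bids: Ivan €56.2, then Elif €42.7, then Zane €37.1, then Oren €31.2.
Ivan has the highest bid, so Ivan wins.
The second-highest bid is €42.7, so that is what Ivan pays.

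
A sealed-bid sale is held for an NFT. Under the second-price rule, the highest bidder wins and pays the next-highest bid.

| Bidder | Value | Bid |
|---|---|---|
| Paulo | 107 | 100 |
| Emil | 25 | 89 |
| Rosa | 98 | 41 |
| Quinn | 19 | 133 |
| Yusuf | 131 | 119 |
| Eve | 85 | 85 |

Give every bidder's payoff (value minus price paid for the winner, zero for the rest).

Ranking the bids: Quinn 133 > Yusuf 119 > Paulo 100 > Emil 89 > Eve 85 > Rosa 41.
Quinn has the top bid and wins; the price is the second-highest bid, 119.
Quinn's payoff = 19 − 119 = -100. All other bidders lose, so their payoff is 0.

Payoffs: Paulo 0, Emil 0, Rosa 0, Quinn -100, Yusuf 0, Eve 0.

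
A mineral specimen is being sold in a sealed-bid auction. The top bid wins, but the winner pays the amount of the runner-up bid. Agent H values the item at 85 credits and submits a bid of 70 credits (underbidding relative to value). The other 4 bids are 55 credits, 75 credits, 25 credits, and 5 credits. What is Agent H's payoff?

Highest competing bid: 75 credits.
Agent H's bid 70 credits is not the highest, so Agent H loses, pays nothing, and earns zero payoff.

0 credits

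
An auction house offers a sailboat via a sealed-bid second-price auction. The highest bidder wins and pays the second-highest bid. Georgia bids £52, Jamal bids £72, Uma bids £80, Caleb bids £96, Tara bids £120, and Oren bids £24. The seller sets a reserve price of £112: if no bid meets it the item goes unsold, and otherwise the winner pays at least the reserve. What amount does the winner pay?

Sorted high to low: Tara £120, then Caleb £96, then Uma £80, then Jamal £72, then Georgia £52, then Oren £24.
Tara has the highest bid, so Tara wins.
The second-highest bid is £96, but the reserve £112 is higher, so the price is the reserve.

Price paid: £112.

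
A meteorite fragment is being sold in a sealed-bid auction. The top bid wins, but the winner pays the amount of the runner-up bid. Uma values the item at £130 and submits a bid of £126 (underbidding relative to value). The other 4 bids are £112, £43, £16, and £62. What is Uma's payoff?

Payoff = £18.

Highest competing bid: £112.
Uma's bid £126 is the highest overall, so Uma wins and pays the second-highest bid, £112.
Payoff = value − price = £130 − £112 = £18.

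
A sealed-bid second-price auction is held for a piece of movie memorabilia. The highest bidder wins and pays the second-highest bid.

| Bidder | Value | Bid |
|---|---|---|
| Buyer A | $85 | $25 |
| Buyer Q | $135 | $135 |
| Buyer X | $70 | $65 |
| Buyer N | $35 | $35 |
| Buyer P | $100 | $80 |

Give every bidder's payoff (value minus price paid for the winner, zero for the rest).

Buyer A $0, Buyer Q $55, Buyer X $0, Buyer N $0, Buyer P $0.

Sorted high to low: Buyer Q $135; Buyer P $80; Buyer X $65; Buyer N $35; Buyer A $25.
Buyer Q has the top bid and wins; the price is the second-highest bid, $80.
Buyer Q's payoff = $135 − $80 = $55. All other bidders lose, so their payoff is 0.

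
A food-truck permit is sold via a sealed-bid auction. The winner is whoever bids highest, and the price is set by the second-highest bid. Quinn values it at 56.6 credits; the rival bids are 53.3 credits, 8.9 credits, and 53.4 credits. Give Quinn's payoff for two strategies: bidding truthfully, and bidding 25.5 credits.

The highest competing bid is 53.4 credits.
Bidding truthfully at 56.6 credits: Quinn has the top bid, wins, and pays the second-highest bid 53.4 credits. Payoff = 56.6 credits − 53.4 credits = 3.2 credits.
Bidding 25.5 credits: the top bid is 53.4 credits (a rival), so Quinn loses. Payoff = 0.0 credits.
This is the dominant-strategy logic: truthful bidding weakly beats any alternative.

(a) 3.2 credits  (b) 0.0 credits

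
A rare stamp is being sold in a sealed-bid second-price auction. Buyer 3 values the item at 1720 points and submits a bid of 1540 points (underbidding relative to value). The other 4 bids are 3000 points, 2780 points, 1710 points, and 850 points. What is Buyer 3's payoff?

Highest competing bid: 3000 points.
Buyer 3's bid 1540 points is not the highest, so Buyer 3 loses, pays nothing, and earns zero payoff.

0 points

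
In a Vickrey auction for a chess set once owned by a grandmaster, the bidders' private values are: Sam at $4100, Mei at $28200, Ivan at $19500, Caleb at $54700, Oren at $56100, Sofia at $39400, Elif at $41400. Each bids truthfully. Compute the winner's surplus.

Winner's surplus: $1400.

Ordered from highest: Oren $56100, then Caleb $54700, then Elif $41400, then Sofia $39400, then Mei $28200, then Ivan $19500, then Sam $4100.
Oren wins with the top bid and pays the second-highest, $54700.
Surplus = $56100 − $54700 = $1400.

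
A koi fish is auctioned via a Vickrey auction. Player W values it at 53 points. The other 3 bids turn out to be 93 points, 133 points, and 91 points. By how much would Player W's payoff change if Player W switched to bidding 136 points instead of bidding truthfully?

The highest competing bid is 133 points.
Bidding truthfully at 53 points: the top bid is 133 points (a rival), so Player W loses. Payoff = 0 points.
Bidding 136 points: Player W has the top bid, wins, and pays the second-highest bid 133 points. Payoff = 53 points − 133 points = -80 points.
Change = -80 points − 0 points = -80 points.
Deviating from a truthful bid can only lose payoff in a second-price auction — never gain.

Payoff change: -80 points.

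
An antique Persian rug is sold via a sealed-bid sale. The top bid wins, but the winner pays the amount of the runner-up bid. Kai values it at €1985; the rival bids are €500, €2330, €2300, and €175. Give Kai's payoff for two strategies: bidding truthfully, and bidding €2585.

The highest competing bid is €2330.
Bidding truthfully at €1985: the top bid is €2330 (a rival), so Kai loses. Payoff = €0.
Bidding €2585: Kai has the top bid, wins, and pays the second-highest bid €2330. Payoff = €1985 − €2330 = -€345.
This is the dominant-strategy logic: truthful bidding weakly beats any alternative.

(a) €0  (b) -€345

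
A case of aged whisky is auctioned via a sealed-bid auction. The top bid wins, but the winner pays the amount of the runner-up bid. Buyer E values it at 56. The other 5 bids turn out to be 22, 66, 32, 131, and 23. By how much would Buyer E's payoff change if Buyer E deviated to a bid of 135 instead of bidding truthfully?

The highest competing bid is 131.
Bidding truthfully at 56: the top bid is 131 (a rival), so Buyer E loses. Payoff = 0.
Bidding 135: Buyer E has the top bid, wins, and pays the second-highest bid 131. Payoff = 56 − 131 = -75.
Change = -75 − 0 = -75.
Deviating from a truthful bid can only lose payoff in a second-price auction — never gain.

Change in payoff: -75.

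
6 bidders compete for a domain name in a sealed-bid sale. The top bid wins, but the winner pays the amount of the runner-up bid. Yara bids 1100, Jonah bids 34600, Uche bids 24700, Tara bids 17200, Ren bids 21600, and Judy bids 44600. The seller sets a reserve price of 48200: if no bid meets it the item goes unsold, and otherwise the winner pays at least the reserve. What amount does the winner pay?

Sorted high to low: Judy 44600; Jonah 34600; Uche 24700; Ren 21600; Tara 17200; Yara 1100.
The top bid 44600 is below the reserve 48200, so the item goes unsold and nothing is paid.

unsold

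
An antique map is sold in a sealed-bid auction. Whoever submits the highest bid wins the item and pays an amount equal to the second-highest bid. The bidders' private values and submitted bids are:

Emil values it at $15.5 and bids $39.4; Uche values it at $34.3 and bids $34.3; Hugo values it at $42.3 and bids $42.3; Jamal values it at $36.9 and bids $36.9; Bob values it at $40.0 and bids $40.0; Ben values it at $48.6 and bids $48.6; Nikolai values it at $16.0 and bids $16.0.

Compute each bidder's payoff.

Emil $0.0, Uche $0.0, Hugo $0.0, Jamal $0.0, Bob $0.0, Ben $6.3, Nikolai $0.0.

Sorted high to low: Ben $48.6, then Hugo $42.3, then Bob $40.0, then Emil $39.4, then Jamal $36.9, then Uche $34.3, then Nikolai $16.0.
Ben has the top bid and wins; the price is the second-highest bid, $42.3.
Ben's payoff = $48.6 − $42.3 = $6.3. All other bidders lose, so their payoff is 0.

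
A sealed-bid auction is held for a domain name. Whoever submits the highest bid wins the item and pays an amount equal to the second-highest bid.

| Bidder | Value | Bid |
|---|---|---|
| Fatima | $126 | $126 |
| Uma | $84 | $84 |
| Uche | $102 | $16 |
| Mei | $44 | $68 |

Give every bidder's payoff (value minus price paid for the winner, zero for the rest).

Ordered from highest: Fatima $126, then Uma $84, then Mei $68, then Uche $16.
Fatima has the top bid and wins; the price is the second-highest bid, $84.
Fatima's payoff = $126 − $84 = $42. All other bidders lose, so their payoff is 0.

Payoffs: Fatima $42, Uma $0, Uche $0, Mei $0.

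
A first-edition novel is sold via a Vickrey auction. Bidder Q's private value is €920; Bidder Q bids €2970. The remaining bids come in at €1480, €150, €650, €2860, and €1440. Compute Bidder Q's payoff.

Highest competing bid: €2860.
Bidder Q's bid €2970 is the highest overall, so Bidder Q wins and pays the second-highest bid, €2860.
Payoff = value − price = €920 − €2860 = -€1940.

Payoff = -€1940.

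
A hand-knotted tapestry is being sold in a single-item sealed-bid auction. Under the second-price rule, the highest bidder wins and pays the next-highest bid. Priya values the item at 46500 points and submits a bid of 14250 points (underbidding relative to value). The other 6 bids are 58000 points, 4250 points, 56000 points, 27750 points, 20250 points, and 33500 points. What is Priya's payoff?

0 points

Highest competing bid: 58000 points.
Priya's bid 14250 points is not the highest, so Priya loses, pays nothing, and earns zero payoff.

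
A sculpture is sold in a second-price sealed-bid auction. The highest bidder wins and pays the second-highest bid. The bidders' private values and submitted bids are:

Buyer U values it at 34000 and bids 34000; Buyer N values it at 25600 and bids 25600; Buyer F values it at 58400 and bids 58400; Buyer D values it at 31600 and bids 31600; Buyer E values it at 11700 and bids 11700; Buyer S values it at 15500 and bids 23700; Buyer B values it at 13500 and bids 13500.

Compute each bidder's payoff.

Bids in descending order: Buyer F 58400; Buyer U 34000; Buyer D 31600; Buyer N 25600; Buyer S 23700; Buyer B 13500; Buyer E 11700.
Buyer F has the top bid and wins; the price is the second-highest bid, 34000.
Buyer F's payoff = 58400 − 34000 = 24400. All other bidders lose, so their payoff is 0.

Buyer U 0, Buyer N 0, Buyer F 24400, Buyer D 0, Buyer E 0, Buyer S 0, Buyer B 0.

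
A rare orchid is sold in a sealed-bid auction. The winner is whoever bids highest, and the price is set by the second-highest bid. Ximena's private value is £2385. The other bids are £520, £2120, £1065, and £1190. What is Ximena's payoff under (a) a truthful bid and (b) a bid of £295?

The highest competing bid is £2120.
Bidding truthfully at £2385: Ximena has the top bid, wins, and pays the second-highest bid £2120. Payoff = £2385 − £2120 = £265.
Bidding £295: the top bid is £2120 (a rival), so Ximena loses. Payoff = £0.

Truthful: £265; alternative: £0.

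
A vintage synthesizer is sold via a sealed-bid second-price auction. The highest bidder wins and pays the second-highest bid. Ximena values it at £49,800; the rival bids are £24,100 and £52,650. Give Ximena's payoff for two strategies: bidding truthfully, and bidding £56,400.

The highest competing bid is £52,650.
Bidding truthfully at £49,800: the top bid is £52,650 (a rival), so Ximena loses. Payoff = £0.
Bidding £56,400: Ximena has the top bid, wins, and pays the second-highest bid £52,650. Payoff = £49,800 − £52,650 = -£2,850.

(a) £0  (b) -£2,850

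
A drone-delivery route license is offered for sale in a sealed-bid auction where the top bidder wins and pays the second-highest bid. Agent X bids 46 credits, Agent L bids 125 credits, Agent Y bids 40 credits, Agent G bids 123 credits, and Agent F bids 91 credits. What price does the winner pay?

Ranking the bids: Agent L 125 credits; Agent G 123 credits; Agent F 91 credits; Agent X 46 credits; Agent Y 40 credits.
Agent L is the highest bidder, so Agent L wins.
Under the second-price rule, the price is the second-highest bid: 123 credits.

Price paid: 123 credits.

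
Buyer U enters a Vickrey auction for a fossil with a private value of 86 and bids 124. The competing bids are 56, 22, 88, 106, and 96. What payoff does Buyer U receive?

Payoff = -20.

Highest competing bid: 106.
Buyer U's bid 124 is the highest overall, so Buyer U wins and pays the second-highest bid, 106.
Payoff = value − price = 86 − 106 = -20.
Overbidding won the item at a price above value — truthful bidding would have avoided this loss.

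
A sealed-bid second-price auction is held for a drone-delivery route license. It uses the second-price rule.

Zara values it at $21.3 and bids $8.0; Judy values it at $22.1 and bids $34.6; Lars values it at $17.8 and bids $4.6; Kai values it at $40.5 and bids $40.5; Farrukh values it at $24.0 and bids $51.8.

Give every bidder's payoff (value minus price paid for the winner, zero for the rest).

Payoffs: Zara $0.0, Judy $0.0, Lars $0.0, Kai $0.0, Farrukh -$16.5.

Sorted high to low: Farrukh $51.8, then Kai $40.5, then Judy $34.6, then Zara $8.0, then Lars $4.6.
Farrukh has the top bid and wins; the price is the second-highest bid, $40.5.
Farrukh's payoff = $24.0 − $40.5 = -$16.5. All other bidders lose, so their payoff is 0.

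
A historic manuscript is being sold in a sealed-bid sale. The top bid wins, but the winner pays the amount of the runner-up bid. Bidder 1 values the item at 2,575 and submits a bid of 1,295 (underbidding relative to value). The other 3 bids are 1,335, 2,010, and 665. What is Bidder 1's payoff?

The bidder's payoff: 0.

Highest competing bid: 2,010.
Bidder 1's bid 1,295 is not the highest, so Bidder 1 loses, pays nothing, and earns zero payoff.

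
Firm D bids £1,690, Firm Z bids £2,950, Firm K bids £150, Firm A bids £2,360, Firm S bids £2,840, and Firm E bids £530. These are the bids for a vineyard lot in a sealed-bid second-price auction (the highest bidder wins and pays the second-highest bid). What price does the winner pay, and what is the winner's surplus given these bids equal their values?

Bids in descending order: Firm Z £2,950; Firm S £2,840; Firm A £2,360; Firm D £1,690; Firm E £530; Firm K £150.
Firm Z is the highest bidder, so Firm Z wins.
Under the second-price rule, the price is the second-highest bid: £2,840.
Surplus = £2,950 − £2,840 = £110.

The winner pays £2,840 for a surplus of £110.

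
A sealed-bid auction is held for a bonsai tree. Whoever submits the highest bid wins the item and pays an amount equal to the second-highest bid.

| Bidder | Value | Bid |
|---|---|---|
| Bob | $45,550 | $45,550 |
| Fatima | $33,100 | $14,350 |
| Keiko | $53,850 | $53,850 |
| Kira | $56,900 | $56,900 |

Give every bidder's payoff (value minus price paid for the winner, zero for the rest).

Bob $0, Fatima $0, Keiko $0, Kira $3,050.

Ordered from highest: Kira $56,900, then Keiko $53,850, then Bob $45,550, then Fatima $14,350.
Kira has the top bid and wins; the price is the second-highest bid, $53,850.
Kira's payoff = $56,900 − $53,850 = $3,050. All other bidders lose, so their payoff is 0.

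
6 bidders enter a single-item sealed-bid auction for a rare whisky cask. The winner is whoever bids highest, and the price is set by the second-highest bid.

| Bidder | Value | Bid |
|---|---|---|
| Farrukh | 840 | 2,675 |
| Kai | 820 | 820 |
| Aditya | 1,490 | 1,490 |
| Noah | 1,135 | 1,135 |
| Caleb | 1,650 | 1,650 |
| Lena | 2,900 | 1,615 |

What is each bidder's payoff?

Farrukh -810, Kai 0, Aditya 0, Noah 0, Caleb 0, Lena 0.

Ordered from highest: Farrukh 2,675; Caleb 1,650; Lena 1,615; Aditya 1,490; Noah 1,135; Kai 820.
Farrukh has the top bid and wins; the price is the second-highest bid, 1,650.
Farrukh's payoff = 840 − 1,650 = -810. All other bidders lose, so their payoff is 0.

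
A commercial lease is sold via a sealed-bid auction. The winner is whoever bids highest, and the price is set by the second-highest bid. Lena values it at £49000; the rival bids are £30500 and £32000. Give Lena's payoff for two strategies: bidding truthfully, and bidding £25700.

Truthful: £17000; alternative: £0.

The highest competing bid is £32000.
Bidding truthfully at £49000: Lena has the top bid, wins, and pays the second-highest bid £32000. Payoff = £49000 − £32000 = £17000.
Bidding £25700: the top bid is £32000 (a rival), so Lena loses. Payoff = £0.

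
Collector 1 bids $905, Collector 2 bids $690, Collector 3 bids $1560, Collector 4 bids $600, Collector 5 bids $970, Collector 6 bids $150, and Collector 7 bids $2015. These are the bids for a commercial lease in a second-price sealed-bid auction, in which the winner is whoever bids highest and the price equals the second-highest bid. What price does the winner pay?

Ranking the bids: Collector 7 $2015 > Collector 3 $1560 > Collector 5 $970 > Collector 1 $905 > Collector 2 $690 > Collector 4 $600 > Collector 6 $150.
Collector 7 is the highest bidder, so Collector 7 wins.
Under the second-price rule, the price is the second-highest bid: $1560.

The winner pays $1560.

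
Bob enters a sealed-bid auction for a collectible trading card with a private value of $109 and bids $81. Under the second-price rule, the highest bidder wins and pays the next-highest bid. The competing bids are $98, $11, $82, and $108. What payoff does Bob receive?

Bob's payoff: $0.

Highest competing bid: $108.
Bob's bid $81 is not the highest, so Bob loses, pays nothing, and earns zero payoff.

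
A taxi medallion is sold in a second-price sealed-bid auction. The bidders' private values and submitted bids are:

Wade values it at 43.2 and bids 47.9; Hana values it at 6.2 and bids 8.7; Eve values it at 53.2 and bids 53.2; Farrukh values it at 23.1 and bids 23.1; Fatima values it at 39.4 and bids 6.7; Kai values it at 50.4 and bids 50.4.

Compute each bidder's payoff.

Bids in descending order: Eve 53.2; Kai 50.4; Wade 47.9; Farrukh 23.1; Hana 8.7; Fatima 6.7.
Eve has the top bid and wins; the price is the second-highest bid, 50.4.
Eve's payoff = 53.2 − 50.4 = 2.8. All other bidders lose, so their payoff is 0.

Wade 0.0, Hana 0.0, Eve 2.8, Farrukh 0.0, Fatima 0.0, Kai 0.0.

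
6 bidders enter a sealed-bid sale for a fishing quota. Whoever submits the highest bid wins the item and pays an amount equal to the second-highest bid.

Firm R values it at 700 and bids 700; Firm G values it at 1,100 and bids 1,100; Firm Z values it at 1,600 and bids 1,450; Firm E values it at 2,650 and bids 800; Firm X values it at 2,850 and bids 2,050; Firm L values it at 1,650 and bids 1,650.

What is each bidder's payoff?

Payoffs: Firm R 0, Firm G 0, Firm Z 0, Firm E 0, Firm X 1,200, Firm L 0.

Ordered from highest: Firm X 2,050; Firm L 1,650; Firm Z 1,450; Firm G 1,100; Firm E 800; Firm R 700.
Firm X has the top bid and wins; the price is the second-highest bid, 1,650.
Firm X's payoff = 2,850 − 1,650 = 1,200. All other bidders lose, so their payoff is 0.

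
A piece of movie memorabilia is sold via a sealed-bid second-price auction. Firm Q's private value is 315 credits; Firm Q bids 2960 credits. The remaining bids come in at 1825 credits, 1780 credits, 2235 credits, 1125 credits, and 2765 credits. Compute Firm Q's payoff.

-2450 credits

Highest competing bid: 2765 credits.
Firm Q's bid 2960 credits is the highest overall, so Firm Q wins and pays the second-highest bid, 2765 credits.
Payoff = value − price = 315 credits − 2765 credits = -2450 credits.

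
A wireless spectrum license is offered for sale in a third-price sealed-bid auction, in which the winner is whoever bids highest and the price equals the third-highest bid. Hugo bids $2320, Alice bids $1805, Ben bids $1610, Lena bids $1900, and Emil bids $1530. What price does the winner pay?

The winner pays $1805.

Ranking the bids: Hugo $2320, then Lena $1900, then Alice $1805, then Ben $1610, then Emil $1530.
Hugo is the highest bidder, so Hugo wins.
Under the third-price rule, the price is the third-highest bid: $1805.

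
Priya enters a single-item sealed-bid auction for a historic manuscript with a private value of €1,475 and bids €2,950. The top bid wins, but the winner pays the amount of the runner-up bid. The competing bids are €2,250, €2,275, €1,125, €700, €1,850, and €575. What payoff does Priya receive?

-€800

Highest competing bid: €2,275.
Priya's bid €2,950 is the highest overall, so Priya wins and pays the second-highest bid, €2,275.
Payoff = value − price = €1,475 − €2,275 = -€800.
Overbidding won the item at a price above value — truthful bidding would have avoided this loss.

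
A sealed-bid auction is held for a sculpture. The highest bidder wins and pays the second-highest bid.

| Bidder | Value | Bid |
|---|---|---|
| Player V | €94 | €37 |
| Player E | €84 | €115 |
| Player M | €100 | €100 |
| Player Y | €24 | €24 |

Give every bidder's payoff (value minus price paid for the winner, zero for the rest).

Payoffs: Player V €0, Player E -€16, Player M €0, Player Y €0.

Bids in descending order: Player E €115; Player M €100; Player V €37; Player Y €24.
Player E has the top bid and wins; the price is the second-highest bid, €100.
Player E's payoff = €84 − €100 = -€16. All other bidders lose, so their payoff is 0.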